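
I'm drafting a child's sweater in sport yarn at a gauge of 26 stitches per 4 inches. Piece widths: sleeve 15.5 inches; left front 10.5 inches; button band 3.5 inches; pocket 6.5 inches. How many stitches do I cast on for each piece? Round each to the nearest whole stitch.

sleeve 101; left front 68; button band 23; pocket 42.

Rate = 26/4 = 6.5 sts per in.
sleeve: 15.5 × 6.5 = 100.75 → 101.
left front: 10.5 × 6.5 = 68.25 → 68.
button band: 3.5 × 6.5 = 22.75 → 23.
pocket: 6.5 × 6.5 = 42.25 → 42.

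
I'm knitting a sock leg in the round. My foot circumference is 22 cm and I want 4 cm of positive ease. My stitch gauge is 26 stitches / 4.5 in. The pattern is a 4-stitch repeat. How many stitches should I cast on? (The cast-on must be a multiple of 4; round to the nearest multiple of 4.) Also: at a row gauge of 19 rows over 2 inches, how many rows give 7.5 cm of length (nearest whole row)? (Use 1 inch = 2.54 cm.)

Finished = 22 + 4 = 26 cm.
26 cm × 1/2.54 = 10.24 inches.
26/4.5 = 5.778 sts per in; 10.24 × 5.778 = 59.14 sts.
Nearest multiple of 4 → 60.
7.5 cm = 2.95 inches; × 9.5 = 28.05 → 28 rows.

Cast on 60 stitches; work 28 rows.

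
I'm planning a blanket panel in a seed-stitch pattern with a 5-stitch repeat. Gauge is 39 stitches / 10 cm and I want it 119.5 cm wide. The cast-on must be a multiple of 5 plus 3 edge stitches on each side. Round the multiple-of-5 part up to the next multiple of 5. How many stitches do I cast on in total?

Cast on 471 stitches.

39 / 10 = 3.9 sts per cm.
119.5 × 3.9 = 466.05 sts.
Less 6 edge sts → 460.05 for the repeat.
Next multiple of 5: 465.
Add back 6 edge sts → 471.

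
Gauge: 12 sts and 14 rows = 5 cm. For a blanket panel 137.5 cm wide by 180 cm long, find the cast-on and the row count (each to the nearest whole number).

Stitch gauge = 12/5 = 2.4 sts/cm; 137.5 × 2.4 = 330.00 → 330 sts.
Row gauge = 14/5 = 2.8 rows/cm; 180 × 2.8 = 504.00 → 504 rows.

Cast on 330 stitches and work 504 rows.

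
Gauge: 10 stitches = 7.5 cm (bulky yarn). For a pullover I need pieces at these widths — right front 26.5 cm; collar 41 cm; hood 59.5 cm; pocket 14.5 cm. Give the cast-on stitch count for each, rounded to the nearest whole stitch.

Rate = 10/7.5 = 1.333 sts per cm.
right front: 26.5 × 1.333 = 35.33 → 35.
collar: 41 × 1.333 = 54.67 → 55.
hood: 59.5 × 1.333 = 79.33 → 79.
pocket: 14.5 × 1.333 = 19.33 → 19.

right front 35; collar 55; hood 79; pocket 19.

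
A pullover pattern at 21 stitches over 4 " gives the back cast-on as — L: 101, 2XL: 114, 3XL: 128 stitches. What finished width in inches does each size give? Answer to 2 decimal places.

21/4 = 5.25 sts per in.
L: 101 / 5.25 = 19.238 → 19.24 in.
2XL: 114 / 5.25 = 21.714 → 21.71 in.
3XL: 128 / 5.25 = 24.381 → 24.38 in.

L 19.24 inches; 2XL 21.71 inches; 3XL 24.38 inches.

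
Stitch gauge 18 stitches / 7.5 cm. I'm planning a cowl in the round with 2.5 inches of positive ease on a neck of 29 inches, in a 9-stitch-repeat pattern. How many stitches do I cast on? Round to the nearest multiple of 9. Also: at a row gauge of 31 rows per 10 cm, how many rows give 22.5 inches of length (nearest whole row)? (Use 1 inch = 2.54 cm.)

Cast on 189 stitches; work 177 rows.

Finished = 29 + 2.5 = 31.5 inches.
31.5 inches × 2.54 = 80.01 cm.
18/7.5 = 2.4 sts per cm; 80.01 × 2.4 = 192.02 sts.
Nearest multiple of 9 → 189.
22.5 inches = 57.15 cm; × 3.1 = 177.16 → 177 rows.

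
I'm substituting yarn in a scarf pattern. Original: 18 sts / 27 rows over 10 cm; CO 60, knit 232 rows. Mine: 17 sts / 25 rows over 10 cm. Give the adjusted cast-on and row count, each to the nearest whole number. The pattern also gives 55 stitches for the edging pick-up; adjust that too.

Cast on 57 stitches; work 215 rows; edging pick-up 52 stitches.

Stitches: 60 × 17/18 = 56.67 → 57.
Rows: 232 × 25/27 = 214.81 → 215.
edging pick-up: 55 × 17/18 = 51.94 → 52.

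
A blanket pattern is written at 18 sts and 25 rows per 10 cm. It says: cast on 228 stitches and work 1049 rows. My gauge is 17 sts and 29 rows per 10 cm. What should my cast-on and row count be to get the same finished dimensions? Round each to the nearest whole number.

Cast on 215 stitches; work 1217 rows.

Stitches: 228 × 17/18 = 215.33 → 215.
Rows: 1049 × 29/25 = 1216.84 → 1217.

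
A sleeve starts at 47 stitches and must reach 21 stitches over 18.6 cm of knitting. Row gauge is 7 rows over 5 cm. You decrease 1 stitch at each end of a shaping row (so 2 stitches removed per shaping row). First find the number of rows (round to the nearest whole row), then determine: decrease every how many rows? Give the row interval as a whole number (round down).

Decrease every 2nd row.

Rows = 18.6 × 1.4 = 26.0 → 26 rows.
Stitches to remove: 26 → 13 shaping rows (at 2 st each).
26 / 13 = 2.00 → every 2 rows.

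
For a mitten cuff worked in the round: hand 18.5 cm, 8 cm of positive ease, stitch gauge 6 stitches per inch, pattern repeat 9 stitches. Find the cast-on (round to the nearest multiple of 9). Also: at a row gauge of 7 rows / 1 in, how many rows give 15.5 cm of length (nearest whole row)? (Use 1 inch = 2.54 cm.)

Finished = 18.5 + 8 = 26.5 cm.
26.5 cm × 1/2.54 = 10.43 inches.
6/1 = 6 sts per in; 10.43 × 6 = 62.60 sts.
Nearest multiple of 9 → 63.
15.5 cm = 6.10 inches; × 7 = 42.72 → 43 rows.

Cast on 63 stitches; work 43 rows.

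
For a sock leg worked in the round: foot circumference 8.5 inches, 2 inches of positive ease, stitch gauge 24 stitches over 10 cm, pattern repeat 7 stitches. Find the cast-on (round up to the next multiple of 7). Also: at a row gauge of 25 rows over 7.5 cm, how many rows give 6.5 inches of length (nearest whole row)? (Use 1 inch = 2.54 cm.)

Finished = 8.5 + 2 = 10.5 inches.
10.5 inches × 2.54 = 26.67 cm.
24/10 = 2.4 sts per cm; 26.67 × 2.4 = 64.01 sts.
Next multiple of 7 → 70.
6.5 inches = 16.51 cm; × 3.333 = 55.03 → 55 rows.

Cast on 70 stitches; work 55 rows.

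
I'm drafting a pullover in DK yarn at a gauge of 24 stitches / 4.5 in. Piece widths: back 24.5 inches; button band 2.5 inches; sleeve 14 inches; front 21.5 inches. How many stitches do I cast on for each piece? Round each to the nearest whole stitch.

back 131; button band 13; sleeve 75; front 115.

Rate = 24/4.5 = 5.333 sts per in.
back: 24.5 × 5.333 = 130.67 → 131.
button band: 2.5 × 5.333 = 13.33 → 13.
sleeve: 14 × 5.333 = 74.67 → 75.
front: 21.5 × 5.333 = 114.67 → 115.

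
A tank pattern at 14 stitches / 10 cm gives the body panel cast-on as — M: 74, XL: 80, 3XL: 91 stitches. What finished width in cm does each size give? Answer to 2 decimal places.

M 52.86 cm; XL 57.14 cm; 3XL 65.00 cm.

14/10 = 1.4 sts per cm.
M: 74 / 1.4 = 52.857 → 52.86 cm.
XL: 80 / 1.4 = 57.143 → 57.14 cm.
3XL: 91 / 1.4 = 65.000 → 65.00 cm.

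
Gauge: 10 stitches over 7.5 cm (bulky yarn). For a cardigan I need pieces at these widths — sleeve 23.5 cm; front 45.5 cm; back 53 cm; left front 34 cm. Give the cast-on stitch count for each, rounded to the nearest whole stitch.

sleeve 31; front 61; back 71; left front 45.

Rate = 10/7.5 = 1.333 sts per cm.
sleeve: 23.5 × 1.333 = 31.33 → 31.
front: 45.5 × 1.333 = 60.67 → 61.
back: 53 × 1.333 = 70.67 → 71.
left front: 34 × 1.333 = 45.33 → 45.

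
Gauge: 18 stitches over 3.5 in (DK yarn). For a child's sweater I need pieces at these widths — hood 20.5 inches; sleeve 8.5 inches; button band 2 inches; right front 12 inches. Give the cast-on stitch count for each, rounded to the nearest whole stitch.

hood 105; sleeve 44; button band 10; right front 62.

Rate = 18/3.5 = 5.143 sts per in.
hood: 20.5 × 5.143 = 105.43 → 105.
sleeve: 8.5 × 5.143 = 43.71 → 44.
button band: 2 × 5.143 = 10.29 → 10.
right front: 12 × 5.143 = 61.71 → 62.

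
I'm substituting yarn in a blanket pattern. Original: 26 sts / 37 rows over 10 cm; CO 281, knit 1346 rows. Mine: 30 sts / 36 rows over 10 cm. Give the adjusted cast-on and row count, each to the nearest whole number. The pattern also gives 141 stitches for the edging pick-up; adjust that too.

Cast on 324 stitches; work 1310 rows; edging pick-up 163 stitches.

Stitches: 281 × 30/26 = 324.23 → 324.
Rows: 1346 × 36/37 = 1309.62 → 1310.
edging pick-up: 141 × 30/26 = 162.69 → 163.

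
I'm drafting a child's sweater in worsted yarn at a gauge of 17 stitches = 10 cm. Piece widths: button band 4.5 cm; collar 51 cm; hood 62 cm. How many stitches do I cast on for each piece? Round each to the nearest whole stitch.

button band 8; collar 87; hood 105.

Rate = 17/10 = 1.7 sts per cm.
button band: 4.5 × 1.7 = 7.65 → 8.
collar: 51 × 1.7 = 86.70 → 87.
hood: 62 × 1.7 = 105.40 → 105.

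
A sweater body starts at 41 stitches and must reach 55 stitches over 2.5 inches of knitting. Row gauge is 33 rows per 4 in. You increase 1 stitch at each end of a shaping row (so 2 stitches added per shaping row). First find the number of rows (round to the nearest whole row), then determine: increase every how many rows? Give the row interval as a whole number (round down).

Rows = 2.5 × 8.25 = 20.6 → 21 rows.
Stitches to add: 14 → 7 shaping rows (at 2 st each).
21 / 7 = 3.00 → every 3 rows.

Increase every 3rd row.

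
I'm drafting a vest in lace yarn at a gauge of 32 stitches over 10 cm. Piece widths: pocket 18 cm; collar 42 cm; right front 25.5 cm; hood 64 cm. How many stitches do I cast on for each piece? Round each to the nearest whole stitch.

pocket 58; collar 134; right front 82; hood 205.

Rate = 32/10 = 3.2 sts per cm.
pocket: 18 × 3.2 = 57.60 → 58.
collar: 42 × 3.2 = 134.40 → 134.
right front: 25.5 × 3.2 = 81.60 → 82.
hood: 64 × 3.2 = 204.80 → 205.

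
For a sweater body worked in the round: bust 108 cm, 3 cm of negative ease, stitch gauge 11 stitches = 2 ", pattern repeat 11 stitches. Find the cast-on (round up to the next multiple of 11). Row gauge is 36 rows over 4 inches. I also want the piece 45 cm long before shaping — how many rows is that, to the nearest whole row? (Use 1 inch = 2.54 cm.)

Cast on 231 stitches; work 159 rows.

Finished = 108 − 3 = 105 cm.
105 cm × 1/2.54 = 41.34 inches.
11/2 = 5.5 sts per in; 41.34 × 5.5 = 227.36 sts.
Next multiple of 11 → 231.
45 cm = 17.72 inches; × 9 = 159.45 → 159 rows.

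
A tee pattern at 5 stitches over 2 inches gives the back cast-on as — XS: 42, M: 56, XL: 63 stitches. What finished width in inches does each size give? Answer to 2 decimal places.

5/2 = 2.5 sts per in.
XS: 42 / 2.5 = 16.800 → 16.80 in.
M: 56 / 2.5 = 22.400 → 22.40 in.
XL: 63 / 2.5 = 25.200 → 25.20 in.

XS 16.80 inches; M 22.40 inches; XL 25.20 inches.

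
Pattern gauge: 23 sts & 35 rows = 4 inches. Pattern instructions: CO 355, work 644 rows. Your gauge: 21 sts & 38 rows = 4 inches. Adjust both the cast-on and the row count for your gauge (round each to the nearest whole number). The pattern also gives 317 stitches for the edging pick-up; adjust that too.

Cast on 324 stitches; work 699 rows; edging pick-up 289 stitches.

Stitches: 355 × 21/23 = 324.13 → 324.
Rows: 644 × 38/35 = 699.20 → 699.
edging pick-up: 317 × 21/23 = 289.43 → 289.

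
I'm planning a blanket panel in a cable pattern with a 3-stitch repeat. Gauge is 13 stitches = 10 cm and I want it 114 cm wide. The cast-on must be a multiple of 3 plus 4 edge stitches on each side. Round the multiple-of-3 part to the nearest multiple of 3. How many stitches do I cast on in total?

13 / 10 = 1.3 sts per cm.
114 × 1.3 = 148.20 sts.
Less 8 edge sts → 140.20 for the repeat.
Nearest multiple of 3: 141.
Add back 8 edge sts → 149.

Cast on 149 stitches.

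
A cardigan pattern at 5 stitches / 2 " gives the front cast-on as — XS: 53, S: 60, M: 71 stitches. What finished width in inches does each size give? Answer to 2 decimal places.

XS 21.20 inches; S 24.00 inches; M 28.40 inches.

5/2 = 2.5 sts per in.
XS: 53 / 2.5 = 21.200 → 21.20 in.
S: 60 / 2.5 = 24.000 → 24.00 in.
M: 71 / 2.5 = 28.400 → 28.40 in.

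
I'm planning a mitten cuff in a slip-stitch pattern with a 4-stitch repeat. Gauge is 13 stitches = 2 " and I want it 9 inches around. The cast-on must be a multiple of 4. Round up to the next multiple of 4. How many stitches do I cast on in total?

13 / 2 = 6.5 sts per inch.
9 × 6.5 = 58.50 sts.
Next multiple of 4: 60.

60 stitches.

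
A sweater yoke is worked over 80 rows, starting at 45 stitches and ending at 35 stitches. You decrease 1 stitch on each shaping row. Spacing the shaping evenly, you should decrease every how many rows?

Decrease every 8th row.

Stitches to remove: |35 − 45| = 10.
Shaping rows needed: 10 / 1 = 10.
80 rows / 10 = every 8 rows.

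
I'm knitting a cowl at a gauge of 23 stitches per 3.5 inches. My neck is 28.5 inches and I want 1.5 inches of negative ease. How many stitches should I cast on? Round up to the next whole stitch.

Cast on 178 stitches.

Finished = 28.5 − 1.5 = 27 in.
23 / 3.5 = 6.571 sts per inch.
27.00 × 6.571 = 177.43 sts.
→ 178 sts.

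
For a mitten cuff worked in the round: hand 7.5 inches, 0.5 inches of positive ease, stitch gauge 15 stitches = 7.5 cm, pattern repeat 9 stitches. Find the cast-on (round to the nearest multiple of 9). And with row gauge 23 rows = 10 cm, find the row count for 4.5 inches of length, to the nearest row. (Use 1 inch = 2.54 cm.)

Finished = 7.5 + 0.5 = 8 inches.
8 inches × 2.54 = 20.32 cm.
15/7.5 = 2 sts per cm; 20.32 × 2 = 40.64 sts.
Nearest multiple of 9 → 45.
4.5 inches = 11.43 cm; × 2.3 = 26.29 → 26 rows.

Cast on 45 stitches; work 26 rows.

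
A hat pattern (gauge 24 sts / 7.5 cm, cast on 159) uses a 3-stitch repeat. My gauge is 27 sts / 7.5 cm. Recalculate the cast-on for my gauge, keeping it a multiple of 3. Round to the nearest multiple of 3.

159 × 27 / 24 = 178.88.
Nearest multiple of 3: 180.

Cast on 180 stitches.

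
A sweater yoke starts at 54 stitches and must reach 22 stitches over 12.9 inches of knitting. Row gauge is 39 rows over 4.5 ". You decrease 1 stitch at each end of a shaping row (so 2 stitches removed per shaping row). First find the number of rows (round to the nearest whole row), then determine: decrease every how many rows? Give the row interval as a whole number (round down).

Rows = 12.9 × 8.667 = 111.8 → 112 rows.
Stitches to remove: 32 → 16 shaping rows (at 2 st each).
112 / 16 = 7.00 → every 7 rows.

Decrease every 7th row.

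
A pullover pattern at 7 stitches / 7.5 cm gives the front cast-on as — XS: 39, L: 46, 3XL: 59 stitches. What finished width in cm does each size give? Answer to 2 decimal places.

XS 41.79 cm; L 49.29 cm; 3XL 63.21 cm.

7/7.5 = 0.933 sts per cm.
XS: 39 / 0.933 = 41.786 → 41.79 cm.
L: 46 / 0.933 = 49.286 → 49.29 cm.
3XL: 59 / 0.933 = 63.214 → 63.21 cm.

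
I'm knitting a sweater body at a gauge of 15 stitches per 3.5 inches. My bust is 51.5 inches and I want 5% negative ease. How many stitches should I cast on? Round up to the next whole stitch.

210 stitches.

Finished = 51.5 × 0.95 = 48.92 in.
15 / 3.5 = 4.286 sts per inch.
48.92 × 4.286 = 209.68 sts.
→ 210 sts.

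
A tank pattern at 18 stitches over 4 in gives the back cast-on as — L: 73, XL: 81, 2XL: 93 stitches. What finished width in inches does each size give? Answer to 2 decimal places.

18/4 = 4.5 sts per in.
L: 73 / 4.5 = 16.222 → 16.22 in.
XL: 81 / 4.5 = 18.000 → 18.00 in.
2XL: 93 / 4.5 = 20.667 → 20.67 in.

L 16.22 inches; XL 18.00 inches; 2XL 20.67 inches.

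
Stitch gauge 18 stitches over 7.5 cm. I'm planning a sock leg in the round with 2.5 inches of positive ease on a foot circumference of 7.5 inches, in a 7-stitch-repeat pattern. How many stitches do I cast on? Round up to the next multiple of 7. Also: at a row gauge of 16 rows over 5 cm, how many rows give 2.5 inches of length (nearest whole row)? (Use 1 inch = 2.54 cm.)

Cast on 63 stitches; work 20 rows.

Finished = 7.5 + 2.5 = 10 inches.
10 inches × 2.54 = 25.40 cm.
18/7.5 = 2.4 sts per cm; 25.40 × 2.4 = 60.96 sts.
Next multiple of 7 → 63.
2.5 inches = 6.35 cm; × 3.2 = 20.32 → 20 rows.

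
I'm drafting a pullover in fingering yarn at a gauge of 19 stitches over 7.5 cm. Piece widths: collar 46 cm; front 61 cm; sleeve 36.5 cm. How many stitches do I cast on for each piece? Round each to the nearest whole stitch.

collar 117; front 155; sleeve 92.

Rate = 19/7.5 = 2.533 sts per cm.
collar: 46 × 2.533 = 116.53 → 117.
front: 61 × 2.533 = 154.53 → 155.
sleeve: 36.5 × 2.533 = 92.47 → 92.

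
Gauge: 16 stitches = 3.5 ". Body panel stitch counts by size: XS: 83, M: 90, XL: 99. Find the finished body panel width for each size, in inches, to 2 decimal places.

16/3.5 = 4.571 sts per in.
XS: 83 / 4.571 = 18.156 → 18.16 in.
M: 90 / 4.571 = 19.688 → 19.69 in.
XL: 99 / 4.571 = 21.656 → 21.66 in.

XS 18.16 inches; M 19.69 inches; XL 21.66 inches.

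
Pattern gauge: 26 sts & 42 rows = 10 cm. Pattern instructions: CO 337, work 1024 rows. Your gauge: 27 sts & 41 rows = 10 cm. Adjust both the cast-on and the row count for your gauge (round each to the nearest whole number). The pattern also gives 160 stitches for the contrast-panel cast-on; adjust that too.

Cast on 350 stitches; work 1000 rows; contrast-panel cast-on 166 stitches.

Stitches: 337 × 27/26 = 349.96 → 350.
Rows: 1024 × 41/42 = 999.62 → 1000.
contrast-panel cast-on: 160 × 27/26 = 166.15 → 166.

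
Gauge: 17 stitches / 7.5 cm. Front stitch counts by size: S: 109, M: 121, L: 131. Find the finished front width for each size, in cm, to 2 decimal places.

17/7.5 = 2.267 sts per cm.
S: 109 / 2.267 = 48.088 → 48.09 cm.
M: 121 / 2.267 = 53.382 → 53.38 cm.
L: 131 / 2.267 = 57.794 → 57.79 cm.

S 48.09 cm; M 53.38 cm; L 57.79 cm.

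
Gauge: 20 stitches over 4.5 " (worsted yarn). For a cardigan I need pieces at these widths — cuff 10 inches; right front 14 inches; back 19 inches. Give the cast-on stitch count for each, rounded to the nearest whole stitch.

Rate = 20/4.5 = 4.444 sts per in.
cuff: 10 × 4.444 = 44.44 → 44.
right front: 14 × 4.444 = 62.22 → 62.
back: 19 × 4.444 = 84.44 → 84.

cuff 44; right front 62; back 84.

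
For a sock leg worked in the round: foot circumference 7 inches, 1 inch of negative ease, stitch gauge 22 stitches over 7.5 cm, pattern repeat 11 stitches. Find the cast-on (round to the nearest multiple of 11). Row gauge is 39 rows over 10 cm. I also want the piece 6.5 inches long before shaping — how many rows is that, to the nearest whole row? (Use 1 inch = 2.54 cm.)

Cast on 44 stitches; work 64 rows.

Finished = 7 − 1 = 6 inches.
6 inches × 2.54 = 15.24 cm.
22/7.5 = 2.933 sts per cm; 15.24 × 2.933 = 44.70 sts.
Nearest multiple of 11 → 44.
6.5 inches = 16.51 cm; × 3.9 = 64.39 → 64 rows.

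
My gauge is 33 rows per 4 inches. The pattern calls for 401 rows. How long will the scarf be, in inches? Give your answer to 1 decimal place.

33 rows / 4 inch = 8.25 rows per inch.
401 / 8.25 = 48.61 inches.

48.6 inches.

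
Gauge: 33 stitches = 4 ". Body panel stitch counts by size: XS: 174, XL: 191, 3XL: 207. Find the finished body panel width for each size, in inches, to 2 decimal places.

33/4 = 8.25 sts per in.
XS: 174 / 8.25 = 21.091 → 21.09 in.
XL: 191 / 8.25 = 23.152 → 23.15 in.
3XL: 207 / 8.25 = 25.091 → 25.09 in.

XS 21.09 inches; XL 23.15 inches; 3XL 25.09 inches.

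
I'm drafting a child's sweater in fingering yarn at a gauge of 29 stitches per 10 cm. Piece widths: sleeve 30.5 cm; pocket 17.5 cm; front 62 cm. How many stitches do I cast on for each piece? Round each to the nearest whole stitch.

Rate = 29/10 = 2.9 sts per cm.
sleeve: 30.5 × 2.9 = 88.45 → 88.
pocket: 17.5 × 2.9 = 50.75 → 51.
front: 62 × 2.9 = 179.80 → 180.

sleeve 88; pocket 51; front 180.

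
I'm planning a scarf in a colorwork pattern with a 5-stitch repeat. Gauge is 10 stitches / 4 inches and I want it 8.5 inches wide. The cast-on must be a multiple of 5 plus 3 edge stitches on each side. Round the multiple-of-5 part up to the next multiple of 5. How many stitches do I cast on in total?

26 stitches.

10 / 4 = 2.5 sts per inch.
8.5 × 2.5 = 21.25 sts.
Less 6 edge sts → 15.25 for the repeat.
Next multiple of 5: 20.
Add back 6 edge sts → 26.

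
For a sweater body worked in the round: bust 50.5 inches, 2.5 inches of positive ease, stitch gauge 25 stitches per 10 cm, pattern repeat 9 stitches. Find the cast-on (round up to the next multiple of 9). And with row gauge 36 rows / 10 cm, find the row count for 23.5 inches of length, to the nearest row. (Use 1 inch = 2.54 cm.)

Cast on 342 stitches; work 215 rows.

Finished = 50.5 + 2.5 = 53 inches.
53 inches × 2.54 = 134.62 cm.
25/10 = 2.5 sts per cm; 134.62 × 2.5 = 336.55 sts.
Next multiple of 9 → 342.
23.5 inches = 59.69 cm; × 3.6 = 214.88 → 215 rows.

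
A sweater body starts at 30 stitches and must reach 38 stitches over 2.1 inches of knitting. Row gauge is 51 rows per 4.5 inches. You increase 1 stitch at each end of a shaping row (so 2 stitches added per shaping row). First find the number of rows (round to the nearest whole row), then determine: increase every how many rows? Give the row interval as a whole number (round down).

Rows = 2.1 × 11.333 = 23.8 → 24 rows.
Stitches to add: 8 → 4 shaping rows (at 2 st each).
24 / 4 = 6.00 → every 6 rows.

Increase every 6th row.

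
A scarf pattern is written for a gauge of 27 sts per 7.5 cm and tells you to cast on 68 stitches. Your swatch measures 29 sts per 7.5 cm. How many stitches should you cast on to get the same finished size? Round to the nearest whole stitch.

Scale factor = 29 / 27 = 1.074.
68 × 29 / 27 = 73.04 sts.
→ 73 sts.

CO 73 sts.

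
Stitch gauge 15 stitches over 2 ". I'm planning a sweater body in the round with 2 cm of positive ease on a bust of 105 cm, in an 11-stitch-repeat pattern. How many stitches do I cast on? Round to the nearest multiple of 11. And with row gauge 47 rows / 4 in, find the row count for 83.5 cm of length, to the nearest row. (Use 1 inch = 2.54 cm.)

Cast on 319 stitches; work 386 rows.

Finished = 105 + 2 = 107 cm.
107 cm × 1/2.54 = 42.13 inches.
15/2 = 7.5 sts per in; 42.13 × 7.5 = 315.94 sts.
Nearest multiple of 11 → 319.
83.5 cm = 32.87 inches; × 11.75 = 386.27 → 386 rows.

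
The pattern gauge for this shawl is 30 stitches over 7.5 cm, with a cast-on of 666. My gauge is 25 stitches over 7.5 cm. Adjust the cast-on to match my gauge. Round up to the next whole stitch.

Scale factor = 25 / 30 = 0.833.
666 × 25 / 30 = 555.00 sts.

555 stitches.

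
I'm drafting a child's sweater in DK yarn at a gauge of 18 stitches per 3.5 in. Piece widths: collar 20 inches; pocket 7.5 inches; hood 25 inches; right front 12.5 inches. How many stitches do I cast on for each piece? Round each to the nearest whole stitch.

collar 103; pocket 39; hood 129; right front 64.

Rate = 18/3.5 = 5.143 sts per in.
collar: 20 × 5.143 = 102.86 → 103.
pocket: 7.5 × 5.143 = 38.57 → 39.
hood: 25 × 5.143 = 128.57 → 129.
right front: 12.5 × 5.143 = 64.29 → 64.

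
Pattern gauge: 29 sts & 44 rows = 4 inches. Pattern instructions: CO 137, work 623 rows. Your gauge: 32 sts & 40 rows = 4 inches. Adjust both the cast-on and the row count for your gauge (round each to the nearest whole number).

Cast on 151 stitches; work 566 rows.

Stitches: 137 × 32/29 = 151.17 → 151.
Rows: 623 × 40/44 = 566.36 → 566.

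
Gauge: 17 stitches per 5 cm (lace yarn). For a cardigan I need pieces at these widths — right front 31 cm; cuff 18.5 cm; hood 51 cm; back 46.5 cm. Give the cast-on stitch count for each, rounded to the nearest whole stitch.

right front 105; cuff 63; hood 173; back 158.

Rate = 17/5 = 3.4 sts per cm.
right front: 31 × 3.4 = 105.40 → 105.
cuff: 18.5 × 3.4 = 62.90 → 63.
hood: 51 × 3.4 = 173.40 → 173.
back: 46.5 × 3.4 = 158.10 → 158.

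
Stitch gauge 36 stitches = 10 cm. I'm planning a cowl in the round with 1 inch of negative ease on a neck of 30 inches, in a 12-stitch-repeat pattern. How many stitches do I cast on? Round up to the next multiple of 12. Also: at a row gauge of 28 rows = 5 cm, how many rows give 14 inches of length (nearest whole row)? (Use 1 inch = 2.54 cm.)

Finished = 30 − 1 = 29 inches.
29 inches × 2.54 = 73.66 cm.
36/10 = 3.6 sts per cm; 73.66 × 3.6 = 265.18 sts.
Next multiple of 12 → 276.
14 inches = 35.56 cm; × 5.6 = 199.14 → 199 rows.

Cast on 276 stitches; work 199 rows.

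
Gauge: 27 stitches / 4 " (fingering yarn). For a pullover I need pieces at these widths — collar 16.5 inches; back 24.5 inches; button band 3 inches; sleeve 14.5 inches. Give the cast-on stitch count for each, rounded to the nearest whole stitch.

collar 111; back 165; button band 20; sleeve 98.

Rate = 27/4 = 6.75 sts per in.
collar: 16.5 × 6.75 = 111.38 → 111.
back: 24.5 × 6.75 = 165.38 → 165.
button band: 3 × 6.75 = 20.25 → 20.
sleeve: 14.5 × 6.75 = 97.88 → 98.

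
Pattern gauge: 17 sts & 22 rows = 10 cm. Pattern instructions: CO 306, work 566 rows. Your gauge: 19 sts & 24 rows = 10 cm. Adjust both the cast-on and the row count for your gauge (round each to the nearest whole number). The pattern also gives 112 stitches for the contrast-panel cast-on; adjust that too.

Stitches: 306 × 19/17 = 342.00 → 342.
Rows: 566 × 24/22 = 617.45 → 617.
contrast-panel cast-on: 112 × 19/17 = 125.18 → 125.

Cast on 342 stitches; work 617 rows; contrast-panel cast-on 125 stitches.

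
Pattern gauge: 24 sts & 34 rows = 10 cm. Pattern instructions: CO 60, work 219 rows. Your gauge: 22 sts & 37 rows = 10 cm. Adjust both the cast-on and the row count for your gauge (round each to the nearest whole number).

Stitches: 60 × 22/24 = 55.00 → 55.
Rows: 219 × 37/34 = 238.32 → 238.

Cast on 55 stitches; work 238 rows.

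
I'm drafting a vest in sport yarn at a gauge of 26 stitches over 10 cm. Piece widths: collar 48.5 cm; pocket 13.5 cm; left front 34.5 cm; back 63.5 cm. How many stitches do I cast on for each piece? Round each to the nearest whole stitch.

Rate = 26/10 = 2.6 sts per cm.
collar: 48.5 × 2.6 = 126.10 → 126.
pocket: 13.5 × 2.6 = 35.10 → 35.
left front: 34.5 × 2.6 = 89.70 → 90.
back: 63.5 × 2.6 = 165.10 → 165.

collar 126; pocket 35; left front 90; back 165.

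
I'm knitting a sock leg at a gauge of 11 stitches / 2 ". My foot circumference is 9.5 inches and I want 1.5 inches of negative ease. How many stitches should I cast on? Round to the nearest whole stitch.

Finished = 9.5 − 1.5 = 8 in.
11 / 2 = 5.5 sts per inch.
8.00 × 5.5 = 44.00 sts.

CO 44 sts.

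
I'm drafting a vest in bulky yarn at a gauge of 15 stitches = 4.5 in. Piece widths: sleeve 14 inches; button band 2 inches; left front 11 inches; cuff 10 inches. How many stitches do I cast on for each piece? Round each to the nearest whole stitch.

sleeve 47; button band 7; left front 37; cuff 33.

Rate = 15/4.5 = 3.333 sts per in.
sleeve: 14 × 3.333 = 46.67 → 47.
button band: 2 × 3.333 = 6.67 → 7.
left front: 11 × 3.333 = 36.67 → 37.
cuff: 10 × 3.333 = 33.33 → 33.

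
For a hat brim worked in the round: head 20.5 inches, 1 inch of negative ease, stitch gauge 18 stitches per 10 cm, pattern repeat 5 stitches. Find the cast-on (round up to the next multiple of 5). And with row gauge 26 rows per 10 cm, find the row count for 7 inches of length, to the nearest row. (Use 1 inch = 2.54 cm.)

Cast on 90 stitches; work 46 rows.

Finished = 20.5 − 1 = 19.5 inches.
19.5 inches × 2.54 = 49.53 cm.
18/10 = 1.8 sts per cm; 49.53 × 1.8 = 89.15 sts.
Next multiple of 5 → 90.
7 inches = 17.78 cm; × 2.6 = 46.23 → 46 rows.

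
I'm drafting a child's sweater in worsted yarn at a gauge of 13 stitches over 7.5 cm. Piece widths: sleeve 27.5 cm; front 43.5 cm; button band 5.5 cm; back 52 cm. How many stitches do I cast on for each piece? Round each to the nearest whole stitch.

Rate = 13/7.5 = 1.733 sts per cm.
sleeve: 27.5 × 1.733 = 47.67 → 48.
front: 43.5 × 1.733 = 75.40 → 75.
button band: 5.5 × 1.733 = 9.53 → 10.
back: 52 × 1.733 = 90.13 → 90.

sleeve 48; front 75; button band 10; back 90.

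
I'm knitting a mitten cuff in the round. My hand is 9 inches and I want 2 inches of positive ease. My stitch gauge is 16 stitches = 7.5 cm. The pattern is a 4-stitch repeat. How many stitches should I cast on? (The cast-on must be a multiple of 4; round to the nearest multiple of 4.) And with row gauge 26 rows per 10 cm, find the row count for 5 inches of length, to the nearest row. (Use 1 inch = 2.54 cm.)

Finished = 9 + 2 = 11 inches.
11 inches × 2.54 = 27.94 cm.
16/7.5 = 2.133 sts per cm; 27.94 × 2.133 = 59.61 sts.
Nearest multiple of 4 → 60.
5 inches = 12.70 cm; × 2.6 = 33.02 → 33 rows.

Cast on 60 stitches; work 33 rows.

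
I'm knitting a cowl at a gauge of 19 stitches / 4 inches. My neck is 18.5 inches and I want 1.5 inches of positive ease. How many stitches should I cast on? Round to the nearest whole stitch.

Finished = 18.5 + 1.5 = 20 in.
19 / 4 = 4.75 sts per inch.
20.00 × 4.75 = 95.00 sts.

Cast on 95 stitches.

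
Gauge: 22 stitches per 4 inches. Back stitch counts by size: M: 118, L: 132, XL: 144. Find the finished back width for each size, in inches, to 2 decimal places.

22/4 = 5.5 sts per in.
M: 118 / 5.5 = 21.455 → 21.45 in.
L: 132 / 5.5 = 24.000 → 24.00 in.
XL: 144 / 5.5 = 26.182 → 26.18 in.

M 21.45 inches; L 24.00 inches; XL 26.18 inches.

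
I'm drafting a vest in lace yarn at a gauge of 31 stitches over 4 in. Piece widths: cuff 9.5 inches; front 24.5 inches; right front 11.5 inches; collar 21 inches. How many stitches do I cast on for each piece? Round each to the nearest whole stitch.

Rate = 31/4 = 7.75 sts per in.
cuff: 9.5 × 7.75 = 73.62 → 74.
front: 24.5 × 7.75 = 189.88 → 190.
right front: 11.5 × 7.75 = 89.12 → 89.
collar: 21 × 7.75 = 162.75 → 163.

cuff 74; front 190; right front 89; collar 163.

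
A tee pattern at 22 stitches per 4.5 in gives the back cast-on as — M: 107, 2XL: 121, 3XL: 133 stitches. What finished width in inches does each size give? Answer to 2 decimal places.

22/4.5 = 4.889 sts per in.
M: 107 / 4.889 = 21.886 → 21.89 in.
2XL: 121 / 4.889 = 24.750 → 24.75 in.
3XL: 133 / 4.889 = 27.205 → 27.20 in.

M 21.89 inches; 2XL 24.75 inches; 3XL 27.20 inches.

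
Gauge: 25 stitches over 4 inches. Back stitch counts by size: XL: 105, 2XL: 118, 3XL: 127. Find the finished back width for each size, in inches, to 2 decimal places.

XL 16.80 inches; 2XL 18.88 inches; 3XL 20.32 inches.

25/4 = 6.25 sts per in.
XL: 105 / 6.25 = 16.800 → 16.80 in.
2XL: 118 / 6.25 = 18.880 → 18.88 in.
3XL: 127 / 6.25 = 20.320 → 20.32 in.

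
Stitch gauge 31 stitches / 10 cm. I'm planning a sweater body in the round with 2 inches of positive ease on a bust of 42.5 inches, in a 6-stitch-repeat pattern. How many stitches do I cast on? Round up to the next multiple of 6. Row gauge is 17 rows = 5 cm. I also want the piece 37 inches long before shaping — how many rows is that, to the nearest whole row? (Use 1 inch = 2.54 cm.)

Finished = 42.5 + 2 = 44.5 inches.
44.5 inches × 2.54 = 113.03 cm.
31/10 = 3.1 sts per cm; 113.03 × 3.1 = 350.39 sts.
Next multiple of 6 → 354.
37 inches = 93.98 cm; × 3.4 = 319.53 → 320 rows.

Cast on 354 stitches; work 320 rows.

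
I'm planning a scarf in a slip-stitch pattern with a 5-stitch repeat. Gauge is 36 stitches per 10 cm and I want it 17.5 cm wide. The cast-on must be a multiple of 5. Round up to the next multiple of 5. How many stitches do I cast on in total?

Cast on 65 stitches.

36 / 10 = 3.6 sts per cm.
17.5 × 3.6 = 63.00 sts.
Next multiple of 5: 65.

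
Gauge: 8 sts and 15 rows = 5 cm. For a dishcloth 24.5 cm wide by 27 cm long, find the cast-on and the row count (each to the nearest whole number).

Stitch gauge = 8/5 = 1.6 sts/cm; 24.5 × 1.6 = 39.20 → 39 sts.
Row gauge = 15/5 = 3 rows/cm; 27 × 3 = 81.00 → 81 rows.

Cast on 39 stitches and work 81 rows.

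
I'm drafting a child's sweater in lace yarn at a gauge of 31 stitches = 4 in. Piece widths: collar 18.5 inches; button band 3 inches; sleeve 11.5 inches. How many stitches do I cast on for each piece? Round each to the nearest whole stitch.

Rate = 31/4 = 7.75 sts per in.
collar: 18.5 × 7.75 = 143.38 → 143.
button band: 3 × 7.75 = 23.25 → 23.
sleeve: 11.5 × 7.75 = 89.12 → 89.

collar 143; button band 23; sleeve 89.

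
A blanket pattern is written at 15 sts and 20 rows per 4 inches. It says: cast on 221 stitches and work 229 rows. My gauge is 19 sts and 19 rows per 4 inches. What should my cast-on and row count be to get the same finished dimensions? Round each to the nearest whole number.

Cast on 280 stitches; work 218 rows.

Stitches: 221 × 19/15 = 279.93 → 280.
Rows: 229 × 19/20 = 217.55 → 218.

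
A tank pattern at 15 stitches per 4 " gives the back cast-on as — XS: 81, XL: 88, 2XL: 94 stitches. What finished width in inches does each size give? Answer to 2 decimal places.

15/4 = 3.75 sts per in.
XS: 81 / 3.75 = 21.600 → 21.60 in.
XL: 88 / 3.75 = 23.467 → 23.47 in.
2XL: 94 / 3.75 = 25.067 → 25.07 in.

XS 21.60 inches; XL 23.47 inches; 2XL 25.07 inches.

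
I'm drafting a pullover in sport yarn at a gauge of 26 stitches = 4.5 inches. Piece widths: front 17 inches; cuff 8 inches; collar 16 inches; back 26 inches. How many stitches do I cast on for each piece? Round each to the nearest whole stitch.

Rate = 26/4.5 = 5.778 sts per in.
front: 17 × 5.778 = 98.22 → 98.
cuff: 8 × 5.778 = 46.22 → 46.
collar: 16 × 5.778 = 92.44 → 92.
back: 26 × 5.778 = 150.22 → 150.

front 98; cuff 46; collar 92; back 150.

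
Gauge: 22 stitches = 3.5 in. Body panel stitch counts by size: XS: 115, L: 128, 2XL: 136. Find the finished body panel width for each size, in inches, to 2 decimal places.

22/3.5 = 6.286 sts per in.
XS: 115 / 6.286 = 18.295 → 18.30 in.
L: 128 / 6.286 = 20.364 → 20.36 in.
2XL: 136 / 6.286 = 21.636 → 21.64 in.

XS 18.30 inches; L 20.36 inches; 2XL 21.64 inches.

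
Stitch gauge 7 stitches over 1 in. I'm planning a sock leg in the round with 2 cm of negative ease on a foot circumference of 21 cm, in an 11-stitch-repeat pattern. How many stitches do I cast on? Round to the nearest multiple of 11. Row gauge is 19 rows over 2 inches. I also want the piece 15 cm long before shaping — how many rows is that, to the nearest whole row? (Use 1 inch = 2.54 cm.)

Cast on 55 stitches; work 56 rows.

Finished = 21 − 2 = 19 cm.
19 cm × 1/2.54 = 7.48 inches.
7/1 = 7 sts per in; 7.48 × 7 = 52.36 sts.
Nearest multiple of 11 → 55.
15 cm = 5.91 inches; × 9.5 = 56.10 → 56 rows.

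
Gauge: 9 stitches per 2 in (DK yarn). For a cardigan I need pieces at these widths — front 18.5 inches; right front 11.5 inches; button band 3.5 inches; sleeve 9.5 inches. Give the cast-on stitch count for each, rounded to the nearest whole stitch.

front 83; right front 52; button band 16; sleeve 43.

Rate = 9/2 = 4.5 sts per in.
front: 18.5 × 4.5 = 83.25 → 83.
right front: 11.5 × 4.5 = 51.75 → 52.
button band: 3.5 × 4.5 = 15.75 → 16.
sleeve: 9.5 × 4.5 = 42.75 → 43.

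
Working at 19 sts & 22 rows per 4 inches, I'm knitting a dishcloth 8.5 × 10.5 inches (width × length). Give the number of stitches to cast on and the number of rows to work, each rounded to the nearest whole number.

Stitch gauge = 19/4 = 4.75 sts/in; 8.5 × 4.75 = 40.38 → 40 sts.
Row gauge = 22/4 = 5.5 rows/in; 10.5 × 5.5 = 57.75 → 58 rows.

Cast on 40 stitches and work 58 rows.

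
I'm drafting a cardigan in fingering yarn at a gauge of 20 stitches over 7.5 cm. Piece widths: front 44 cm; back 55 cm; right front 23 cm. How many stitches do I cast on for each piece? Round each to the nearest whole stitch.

Rate = 20/7.5 = 2.667 sts per cm.
front: 44 × 2.667 = 117.33 → 117.
back: 55 × 2.667 = 146.67 → 147.
right front: 23 × 2.667 = 61.33 → 61.

front 117; back 147; right front 61.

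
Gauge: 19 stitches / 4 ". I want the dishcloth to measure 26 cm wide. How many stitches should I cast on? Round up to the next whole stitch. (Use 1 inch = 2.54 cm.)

CO 49 sts.

26 cm = 10.24 in.
19 stitches / 4 in = 4.75 stitches per inch.
10.24 × 4.75 = 48.62 stitches.
Round up → 49.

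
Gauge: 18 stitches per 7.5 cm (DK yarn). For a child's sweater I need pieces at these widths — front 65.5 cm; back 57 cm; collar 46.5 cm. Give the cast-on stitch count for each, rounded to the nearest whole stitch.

front 157; back 137; collar 112.

Rate = 18/7.5 = 2.4 sts per cm.
front: 65.5 × 2.4 = 157.20 → 157.
back: 57 × 2.4 = 136.80 → 137.
collar: 46.5 × 2.4 = 111.60 → 112.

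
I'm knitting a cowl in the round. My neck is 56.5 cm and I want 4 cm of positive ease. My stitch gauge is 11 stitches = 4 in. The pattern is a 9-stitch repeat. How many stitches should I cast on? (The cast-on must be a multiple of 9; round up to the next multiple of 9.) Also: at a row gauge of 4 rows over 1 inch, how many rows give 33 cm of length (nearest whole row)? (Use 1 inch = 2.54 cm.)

Cast on 72 stitches; work 52 rows.

Finished = 56.5 + 4 = 60.5 cm.
60.5 cm × 1/2.54 = 23.82 inches.
11/4 = 2.75 sts per in; 23.82 × 2.75 = 65.50 sts.
Next multiple of 9 → 72.
33 cm = 12.99 inches; × 4 = 51.97 → 52 rows.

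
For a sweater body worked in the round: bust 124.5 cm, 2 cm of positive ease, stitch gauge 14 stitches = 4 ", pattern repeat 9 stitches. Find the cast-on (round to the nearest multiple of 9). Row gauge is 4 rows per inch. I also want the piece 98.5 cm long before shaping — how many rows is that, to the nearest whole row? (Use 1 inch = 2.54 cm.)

Finished = 124.5 + 2 = 126.5 cm.
126.5 cm × 1/2.54 = 49.80 inches.
14/4 = 3.5 sts per in; 49.80 × 3.5 = 174.31 sts.
Nearest multiple of 9 → 171.
98.5 cm = 38.78 inches; × 4 = 155.12 → 155 rows.

Cast on 171 stitches; work 155 rows.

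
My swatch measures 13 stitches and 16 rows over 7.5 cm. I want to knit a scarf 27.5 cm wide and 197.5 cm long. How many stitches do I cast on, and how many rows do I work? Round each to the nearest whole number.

Cast on 48 stitches and work 421 rows.

Stitch gauge = 13/7.5 = 1.733 sts/cm; 27.5 × 1.733 = 47.67 → 48 sts.
Row gauge = 16/7.5 = 2.133 rows/cm; 197.5 × 2.133 = 421.33 → 421 rows.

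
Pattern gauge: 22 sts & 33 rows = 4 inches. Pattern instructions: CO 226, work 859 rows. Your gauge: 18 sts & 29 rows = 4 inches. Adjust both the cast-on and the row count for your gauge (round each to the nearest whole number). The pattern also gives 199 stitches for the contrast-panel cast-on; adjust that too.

Stitches: 226 × 18/22 = 184.91 → 185.
Rows: 859 × 29/33 = 754.88 → 755.
contrast-panel cast-on: 199 × 18/22 = 162.82 → 163.

Cast on 185 stitches; work 755 rows; contrast-panel cast-on 163 stitches.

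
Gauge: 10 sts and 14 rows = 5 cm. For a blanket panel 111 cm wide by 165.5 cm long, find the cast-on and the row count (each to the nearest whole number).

Cast on 222 stitches and work 463 rows.

Stitch gauge = 10/5 = 2 sts/cm; 111 × 2 = 222.00 → 222 sts.
Row gauge = 14/5 = 2.8 rows/cm; 165.5 × 2.8 = 463.40 → 463 rows.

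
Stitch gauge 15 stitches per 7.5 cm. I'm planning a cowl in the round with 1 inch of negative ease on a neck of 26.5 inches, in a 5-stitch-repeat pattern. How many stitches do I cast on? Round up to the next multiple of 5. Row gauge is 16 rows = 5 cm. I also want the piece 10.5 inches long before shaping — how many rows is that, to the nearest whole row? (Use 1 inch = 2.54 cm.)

Finished = 26.5 − 1 = 25.5 inches.
25.5 inches × 2.54 = 64.77 cm.
15/7.5 = 2 sts per cm; 64.77 × 2 = 129.54 sts.
Next multiple of 5 → 130.
10.5 inches = 26.67 cm; × 3.2 = 85.34 → 85 rows.

Cast on 130 stitches; work 85 rows.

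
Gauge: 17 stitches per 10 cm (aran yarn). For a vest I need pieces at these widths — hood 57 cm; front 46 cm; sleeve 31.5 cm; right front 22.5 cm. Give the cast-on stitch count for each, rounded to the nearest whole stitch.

Rate = 17/10 = 1.7 sts per cm.
hood: 57 × 1.7 = 96.90 → 97.
front: 46 × 1.7 = 78.20 → 78.
sleeve: 31.5 × 1.7 = 53.55 → 54.
right front: 22.5 × 1.7 = 38.25 → 38.

hood 97; front 78; sleeve 54; right front 38.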